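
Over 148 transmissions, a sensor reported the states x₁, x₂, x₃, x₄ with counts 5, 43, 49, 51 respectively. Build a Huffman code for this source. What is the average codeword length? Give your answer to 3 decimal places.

Probabilities are the counts divided by 148.
Repeatedly combine the two least-probable nodes; the expected code length is the sum of the merged weights.
merge 5/148 + 43/148 → 12/37
merge 12/37 + 49/148 → 97/148
merge 51/148 + 97/148 → 1
L = 12/37 + 97/148 + 1 = 293/148 ≈ 1.980 bits/symbol.

1.980 bits/symbol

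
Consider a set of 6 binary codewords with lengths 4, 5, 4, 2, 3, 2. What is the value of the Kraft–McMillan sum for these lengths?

With common denominator 2^5 = 32: Σ 2^(−ℓᵢ) = 2/32 + 1/32 + 2/32 + 8/32 + 4/32 + 8/32 = 25/32 = 0.78125.

0.78125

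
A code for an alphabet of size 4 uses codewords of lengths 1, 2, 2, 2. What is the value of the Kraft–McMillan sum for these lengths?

1.25

With common denominator 2^2 = 4: Σ 2^(−ℓᵢ) = 2/4 + 1/4 + 1/4 + 1/4 = 5/4 = 1.25.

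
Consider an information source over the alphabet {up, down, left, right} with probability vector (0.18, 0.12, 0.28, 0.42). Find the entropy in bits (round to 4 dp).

H = −Σ pᵢ log₂ pᵢ.
−0.18·log₂(0.18) = 0.4453
−0.12·log₂(0.12) = 0.3671
−0.28·log₂(0.28) = 0.5142
−0.42·log₂(0.42) = 0.5256
Sum ≈ 1.8522 → 1.8522 bits.

1.8522 bits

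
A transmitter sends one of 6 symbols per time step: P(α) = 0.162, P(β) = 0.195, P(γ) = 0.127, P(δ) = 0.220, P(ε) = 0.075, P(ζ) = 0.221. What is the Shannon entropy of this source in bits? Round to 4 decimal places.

H = −Σ pᵢ log₂ pᵢ.
−0.162·log₂(0.162) = 0.4254
−0.195·log₂(0.195) = 0.4599
−0.127·log₂(0.127) = 0.3781
−0.220·log₂(0.220) = 0.4806
−0.075·log₂(0.075) = 0.2803
−0.221·log₂(0.221) = 0.4813
Sum ≈ 2.5055 → 2.5055 bits.

2.5055 bits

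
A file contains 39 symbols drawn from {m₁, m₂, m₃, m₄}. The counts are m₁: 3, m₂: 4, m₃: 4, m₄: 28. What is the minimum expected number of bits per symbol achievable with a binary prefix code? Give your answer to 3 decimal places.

Probabilities are the counts divided by 39.
Repeatedly combine the two least-probable nodes; the expected code length is the sum of the merged weights.
merge 1/13 + 4/39 → 7/39
merge 4/39 + 7/39 → 11/39
merge 11/39 + 28/39 → 1
L = 7/39 + 11/39 + 1 = 19/13 ≈ 1.462 bits/symbol.

1.462 bits/symbol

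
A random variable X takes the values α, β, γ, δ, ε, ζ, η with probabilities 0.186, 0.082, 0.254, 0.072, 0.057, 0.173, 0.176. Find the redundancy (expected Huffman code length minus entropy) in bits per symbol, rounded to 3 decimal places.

Entropy H = −Σ p log₂ p ≈ 2.6373 bits.
Huffman merges: 57/1000+9/125→129/1000; 41/500+129/1000→211/1000; 173/1000+22/125→349/1000; 93/500+211/1000→397/1000; 127/500+349/1000→603/1000; 397/1000+603/1000→1. L = 2689/1000 ≈ 2.6890.
L − H = 2.6890 − 2.6373 = 0.052 bits.

0.052 bits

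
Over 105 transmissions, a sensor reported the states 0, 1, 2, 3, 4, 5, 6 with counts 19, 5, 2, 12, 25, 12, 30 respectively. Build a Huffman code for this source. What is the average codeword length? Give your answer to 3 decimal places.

2.543 bits/symbol

Probabilities are the counts divided by 105.
Repeatedly combine the two least-probable nodes; the expected code length is the sum of the merged weights.
merge 2/105 + 1/21 → 1/15
merge 1/15 + 4/35 → 19/105
merge 4/35 + 19/105 → 31/105
merge 19/105 + 5/21 → 44/105
merge 2/7 + 31/105 → 61/105
merge 44/105 + 61/105 → 1
L = 1/15 + 19/105 + 31/105 + 44/105 + 61/105 + 1 = 89/35 ≈ 2.543 bits/symbol.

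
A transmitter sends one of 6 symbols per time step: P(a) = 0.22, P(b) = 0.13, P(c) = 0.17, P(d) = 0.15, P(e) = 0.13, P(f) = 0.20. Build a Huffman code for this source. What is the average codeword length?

Repeatedly combine the two least-probable nodes; the expected code length is the sum of the merged weights.
merge 13/100 + 13/100 → 13/50
merge 3/20 + 17/100 → 8/25
merge 1/5 + 11/50 → 21/50
merge 13/50 + 8/25 → 29/50
merge 21/50 + 29/50 → 1
L = 13/50 + 8/25 + 21/50 + 29/50 + 1 = 129/50 = 2.58 bits/symbol.

2.58 bits/symbol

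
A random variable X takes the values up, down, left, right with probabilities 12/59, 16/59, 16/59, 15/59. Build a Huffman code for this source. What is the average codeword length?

Repeatedly combine the two least-probable nodes; the expected code length is the sum of the merged weights.
merge 12/59 + 15/59 → 27/59
merge 16/59 + 16/59 → 32/59
merge 27/59 + 32/59 → 1
L = 27/59 + 32/59 + 1 = 2 bits/symbol.

2 bits/symbol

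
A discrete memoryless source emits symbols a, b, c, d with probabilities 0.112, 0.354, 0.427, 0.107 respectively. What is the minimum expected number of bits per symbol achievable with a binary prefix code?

Repeatedly combine the two least-probable nodes; the expected code length is the sum of the merged weights.
merge 107/1000 + 14/125 → 219/1000
merge 219/1000 + 177/500 → 573/1000
merge 427/1000 + 573/1000 → 1
L = 219/1000 + 573/1000 + 1 = 224/125 = 1.792 bits/symbol.

1.792 bits/symbol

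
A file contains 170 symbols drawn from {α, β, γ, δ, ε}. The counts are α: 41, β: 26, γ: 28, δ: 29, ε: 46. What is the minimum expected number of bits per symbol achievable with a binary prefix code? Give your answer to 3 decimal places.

2.318 bits/symbol

Probabilities are the counts divided by 170.
Repeatedly combine the two least-probable nodes; the expected code length is the sum of the merged weights.
merge 13/85 + 14/85 → 27/85
merge 29/170 + 41/170 → 7/17
merge 23/85 + 27/85 → 10/17
merge 7/17 + 10/17 → 1
L = 27/85 + 7/17 + 10/17 + 1 = 197/85 ≈ 2.318 bits/symbol.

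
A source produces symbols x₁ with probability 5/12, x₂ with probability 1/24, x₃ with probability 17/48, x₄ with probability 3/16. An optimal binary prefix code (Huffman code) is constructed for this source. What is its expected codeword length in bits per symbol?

1.8125 bits/symbol

Repeatedly combine the two least-probable nodes; the expected code length is the sum of the merged weights.
merge 1/24 + 3/16 → 11/48
merge 11/48 + 17/48 → 7/12
merge 5/12 + 7/12 → 1
L = 11/48 + 7/12 + 1 = 29/16 = 1.8125 bits/symbol.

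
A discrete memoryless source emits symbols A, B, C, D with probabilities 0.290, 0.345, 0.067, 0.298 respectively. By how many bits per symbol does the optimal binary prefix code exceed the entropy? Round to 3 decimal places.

0.171 bits

Entropy H = −Σ p log₂ p ≈ 1.8294 bits.
Huffman merges: 67/1000+29/100→357/1000; 149/500+69/200→643/1000; 357/1000+643/1000→1. L = 2 ≈ 2.0000.
L − H = 2.0000 − 1.8294 = 0.171 bits.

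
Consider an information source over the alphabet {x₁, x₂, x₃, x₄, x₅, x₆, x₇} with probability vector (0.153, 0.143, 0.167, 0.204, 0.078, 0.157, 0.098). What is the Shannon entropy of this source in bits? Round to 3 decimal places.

2.750 bits

H = −Σ pᵢ log₂ pᵢ.
−0.153·log₂(0.153) = 0.4144
−0.143·log₂(0.143) = 0.4012
−0.167·log₂(0.167) = 0.4312
−0.204·log₂(0.204) = 0.4678
−0.078·log₂(0.078) = 0.2871
−0.157·log₂(0.157) = 0.4194
−0.098·log₂(0.098) = 0.3284
Sum ≈ 2.7495 → 2.750 bits.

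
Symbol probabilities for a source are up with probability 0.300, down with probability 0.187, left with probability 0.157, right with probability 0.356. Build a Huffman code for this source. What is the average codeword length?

Repeatedly combine the two least-probable nodes; the expected code length is the sum of the merged weights.
merge 157/1000 + 187/1000 → 43/125
merge 3/10 + 43/125 → 161/250
merge 89/250 + 161/250 → 1
L = 43/125 + 161/250 + 1 = 497/250 = 1.988 bits/symbol.

1.988 bits/symbol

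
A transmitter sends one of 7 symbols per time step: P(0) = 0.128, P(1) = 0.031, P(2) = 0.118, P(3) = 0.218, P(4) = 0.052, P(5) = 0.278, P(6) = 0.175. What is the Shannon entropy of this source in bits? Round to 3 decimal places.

2.553 bits

H = −Σ pᵢ log₂ pᵢ.
−0.128·log₂(0.128) = 0.3796
−0.031·log₂(0.031) = 0.1554
−0.118·log₂(0.118) = 0.3638
−0.218·log₂(0.218) = 0.4791
−0.052·log₂(0.052) = 0.2218
−0.278·log₂(0.278) = 0.5134
−0.175·log₂(0.175) = 0.4401
Sum ≈ 2.5531 → 2.553 bits.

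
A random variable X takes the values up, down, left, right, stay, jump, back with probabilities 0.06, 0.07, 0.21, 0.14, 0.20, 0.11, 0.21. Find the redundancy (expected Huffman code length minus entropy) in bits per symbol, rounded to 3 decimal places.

0.040 bits

Entropy H = −Σ p log₂ p ≈ 2.6695 bits.
Huffman merges: 3/50+7/100→13/100; 11/100+13/100→6/25; 7/50+1/5→17/50; 21/100+21/100→21/50; 6/25+17/50→29/50; 21/50+29/50→1. L = 271/100 ≈ 2.7100.
L − H = 2.7100 − 2.6695 = 0.040 bits.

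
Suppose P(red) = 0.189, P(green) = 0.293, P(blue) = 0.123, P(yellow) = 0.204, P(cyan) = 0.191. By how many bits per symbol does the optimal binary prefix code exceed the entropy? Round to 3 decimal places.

Entropy H = −Σ p log₂ p ≈ 2.2691 bits.
Huffman merges: 123/1000+189/1000→39/125; 191/1000+51/250→79/200; 293/1000+39/125→121/200; 79/200+121/200→1. L = 289/125 ≈ 2.3120.
L − H = 2.3120 − 2.2691 = 0.043 bits.

0.043 bits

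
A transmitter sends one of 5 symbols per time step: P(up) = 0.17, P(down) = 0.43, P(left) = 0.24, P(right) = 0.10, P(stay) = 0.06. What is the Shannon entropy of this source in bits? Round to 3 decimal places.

H = −Σ pᵢ log₂ pᵢ.
−0.17·log₂(0.17) = 0.4346
−0.43·log₂(0.43) = 0.5236
−0.24·log₂(0.24) = 0.4941
−0.10·log₂(0.10) = 0.3322
−0.06·log₂(0.06) = 0.2435
Sum ≈ 2.0280 → 2.028 bits.

2.028 bits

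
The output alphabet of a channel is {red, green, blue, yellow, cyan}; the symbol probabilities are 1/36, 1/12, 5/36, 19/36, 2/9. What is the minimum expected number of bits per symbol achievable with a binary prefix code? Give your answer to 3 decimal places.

1.833 bits/symbol

Repeatedly combine the two least-probable nodes; the expected code length is the sum of the merged weights.
merge 1/36 + 1/12 → 1/9
merge 1/9 + 5/36 → 1/4
merge 2/9 + 1/4 → 17/36
merge 17/36 + 19/36 → 1
L = 1/9 + 1/4 + 17/36 + 1 = 11/6 ≈ 1.833 bits/symbol.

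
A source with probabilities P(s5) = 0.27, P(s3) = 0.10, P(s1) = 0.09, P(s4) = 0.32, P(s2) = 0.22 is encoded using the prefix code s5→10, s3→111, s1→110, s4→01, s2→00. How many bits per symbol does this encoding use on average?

2.19 bits/symbol

L̄ = Σ pᵢ·ℓᵢ = 0.27·2 + 0.10·3 + 0.09·3 + 0.32·2 + 0.22·2 = 2.19 bits/symbol.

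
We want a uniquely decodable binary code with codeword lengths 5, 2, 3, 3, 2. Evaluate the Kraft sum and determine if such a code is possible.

With common denominator 2^5 = 32: Σ 2^(−ℓᵢ) = 1/32 + 8/32 + 4/32 + 4/32 + 8/32 = 25/32 = 0.78125.
Kraft's inequality requires Σ ≤ 1; here Σ = 0.78125 ≤ 1, so such a prefix code exists.

0.78125; yes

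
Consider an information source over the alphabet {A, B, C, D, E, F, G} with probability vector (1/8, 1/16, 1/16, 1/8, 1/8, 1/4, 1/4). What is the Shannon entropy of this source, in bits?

Each probability is a power of 1/2, so log₂(1/p) is an integer.
H = Σ p·log₂(1/p) = 1/8·3 + 1/16·4 + 1/16·4 + 1/8·3 + 1/8·3 + 1/4·2 + 1/4·2 = 2.625 bits.

2.625 bits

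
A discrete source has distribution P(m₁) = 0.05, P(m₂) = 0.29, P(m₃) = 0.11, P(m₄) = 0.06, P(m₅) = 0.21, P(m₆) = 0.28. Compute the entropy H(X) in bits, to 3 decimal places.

H = −Σ pᵢ log₂ pᵢ.
−0.05·log₂(0.05) = 0.2161
−0.29·log₂(0.29) = 0.5179
−0.11·log₂(0.11) = 0.3503
−0.06·log₂(0.06) = 0.2435
−0.21·log₂(0.21) = 0.4728
−0.28·log₂(0.28) = 0.5142
Sum ≈ 2.3149 → 2.315 bits.

2.315 bits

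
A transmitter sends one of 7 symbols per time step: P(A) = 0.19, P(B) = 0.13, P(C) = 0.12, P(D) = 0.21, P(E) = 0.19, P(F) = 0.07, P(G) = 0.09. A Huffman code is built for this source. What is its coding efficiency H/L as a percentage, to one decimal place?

Entropy H = −Σ p log₂ p ≈ 2.7142 bits.
Huffman merges: 7/100+9/100→4/25; 3/25+13/100→1/4; 4/25+19/100→7/20; 19/100+21/100→2/5; 1/4+7/20→3/5; 2/5+3/5→1. L = 69/25 ≈ 2.7600.
Efficiency = H/L = 2.7142/2.7600 = 98.3%.

98.3%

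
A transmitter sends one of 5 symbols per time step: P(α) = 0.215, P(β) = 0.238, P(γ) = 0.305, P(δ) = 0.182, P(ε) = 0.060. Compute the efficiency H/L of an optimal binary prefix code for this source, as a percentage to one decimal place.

97.4%

Entropy H = −Σ p log₂ p ≈ 2.1831 bits.
Huffman merges: 3/50+91/500→121/500; 43/200+119/500→453/1000; 121/500+61/200→547/1000; 453/1000+547/1000→1. L = 1121/500 ≈ 2.2420.
Efficiency = H/L = 2.1831/2.2420 = 97.4%.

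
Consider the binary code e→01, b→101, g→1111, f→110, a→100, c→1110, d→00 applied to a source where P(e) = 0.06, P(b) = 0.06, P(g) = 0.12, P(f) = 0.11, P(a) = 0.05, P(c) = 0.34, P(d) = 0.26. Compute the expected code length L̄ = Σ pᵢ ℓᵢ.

3.14 bits/symbol

L̄ = Σ pᵢ·ℓᵢ = 0.06·2 + 0.06·3 + 0.12·4 + 0.11·3 + 0.05·3 + 0.34·4 + 0.26·2 = 3.14 bits/symbol.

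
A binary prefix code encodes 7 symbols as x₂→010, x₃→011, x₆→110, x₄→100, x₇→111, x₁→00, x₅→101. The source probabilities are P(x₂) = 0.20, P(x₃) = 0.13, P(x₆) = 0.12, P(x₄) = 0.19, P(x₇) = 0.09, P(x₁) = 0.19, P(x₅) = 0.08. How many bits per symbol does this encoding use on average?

2.81 bits/symbol

L̄ = Σ pᵢ·ℓᵢ = 0.20·3 + 0.13·3 + 0.12·3 + 0.19·3 + 0.09·3 + 0.19·2 + 0.08·3 = 2.81 bits/symbol.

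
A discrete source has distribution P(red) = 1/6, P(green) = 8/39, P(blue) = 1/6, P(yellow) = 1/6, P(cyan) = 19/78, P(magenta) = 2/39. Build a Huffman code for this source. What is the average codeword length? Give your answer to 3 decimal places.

2.551 bits/symbol

Repeatedly combine the two least-probable nodes; the expected code length is the sum of the merged weights.
merge 2/39 + 1/6 → 17/78
merge 1/6 + 1/6 → 1/3
merge 8/39 + 17/78 → 11/26
merge 19/78 + 1/3 → 15/26
merge 11/26 + 15/26 → 1
L = 17/78 + 1/3 + 11/26 + 15/26 + 1 = 199/78 ≈ 2.551 bits/symbol.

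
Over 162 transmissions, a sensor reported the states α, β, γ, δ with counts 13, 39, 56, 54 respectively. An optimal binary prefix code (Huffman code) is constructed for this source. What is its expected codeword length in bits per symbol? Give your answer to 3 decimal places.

1.975 bits/symbol

Probabilities are the counts divided by 162.
Repeatedly combine the two least-probable nodes; the expected code length is the sum of the merged weights.
merge 13/162 + 13/54 → 26/81
merge 26/81 + 1/3 → 53/81
merge 28/81 + 53/81 → 1
L = 26/81 + 53/81 + 1 = 160/81 ≈ 1.975 bits/symbol.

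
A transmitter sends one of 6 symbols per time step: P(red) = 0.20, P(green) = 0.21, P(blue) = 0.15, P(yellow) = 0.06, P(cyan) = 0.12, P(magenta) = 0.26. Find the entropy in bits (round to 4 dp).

2.4636 bits

H = −Σ pᵢ log₂ pᵢ.
−0.20·log₂(0.20) = 0.4644
−0.21·log₂(0.21) = 0.4728
−0.15·log₂(0.15) = 0.4105
−0.06·log₂(0.06) = 0.2435
−0.12·log₂(0.12) = 0.3671
−0.26·log₂(0.26) = 0.5053
Sum ≈ 2.4636 → 2.4636 bits.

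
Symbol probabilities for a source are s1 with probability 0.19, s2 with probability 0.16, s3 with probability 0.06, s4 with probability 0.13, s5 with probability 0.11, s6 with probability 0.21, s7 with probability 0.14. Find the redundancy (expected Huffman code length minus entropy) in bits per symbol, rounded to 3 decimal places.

Entropy H = −Σ p log₂ p ≈ 2.7246 bits.
Huffman merges: 3/50+11/100→17/100; 13/100+7/50→27/100; 4/25+17/100→33/100; 19/100+21/100→2/5; 27/100+33/100→3/5; 2/5+3/5→1. L = 277/100 ≈ 2.7700.
L − H = 2.7700 − 2.7246 = 0.045 bits.

0.045 bits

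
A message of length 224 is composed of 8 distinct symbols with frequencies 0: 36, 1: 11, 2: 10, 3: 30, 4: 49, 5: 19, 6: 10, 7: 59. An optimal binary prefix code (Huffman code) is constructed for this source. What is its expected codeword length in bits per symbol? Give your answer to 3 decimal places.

Probabilities are the counts divided by 224.
Repeatedly combine the two least-probable nodes; the expected code length is the sum of the merged weights.
merge 5/112 + 5/112 → 5/56
merge 11/224 + 19/224 → 15/112
merge 5/56 + 15/112 → 25/112
merge 15/112 + 9/56 → 33/112
merge 7/32 + 25/112 → 99/224
merge 59/224 + 33/112 → 125/224
merge 99/224 + 125/224 → 1
L = 5/56 + 15/112 + 25/112 + 33/112 + 99/224 + 125/224 + 1 = 307/112 ≈ 2.741 bits/symbol.

2.741 bits/symbol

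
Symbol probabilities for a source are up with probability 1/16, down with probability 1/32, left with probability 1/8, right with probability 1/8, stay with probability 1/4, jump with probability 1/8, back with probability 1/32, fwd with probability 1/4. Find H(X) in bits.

2.6875 bits

Each probability is a power of 1/2, so log₂(1/p) is an integer.
H = Σ p·log₂(1/p) = 1/16·4 + 1/32·5 + 1/8·3 + 1/8·3 + 1/4·2 + 1/8·3 + 1/32·5 + 1/4·2 = 2.6875 bits.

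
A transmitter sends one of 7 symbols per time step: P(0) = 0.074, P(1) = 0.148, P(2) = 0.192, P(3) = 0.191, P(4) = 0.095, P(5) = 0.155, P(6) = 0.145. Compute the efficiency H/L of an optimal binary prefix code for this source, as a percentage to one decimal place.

98.4%

Entropy H = −Σ p log₂ p ≈ 2.7427 bits.
Huffman merges: 37/500+19/200→169/1000; 29/200+37/250→293/1000; 31/200+169/1000→81/250; 191/1000+24/125→383/1000; 293/1000+81/250→617/1000; 383/1000+617/1000→1. L = 1393/500 ≈ 2.7860.
Efficiency = H/L = 2.7427/2.7860 = 98.4%.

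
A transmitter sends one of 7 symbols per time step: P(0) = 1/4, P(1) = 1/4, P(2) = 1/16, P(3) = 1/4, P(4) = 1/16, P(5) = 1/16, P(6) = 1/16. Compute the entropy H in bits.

Each probability is a power of 1/2, so log₂(1/p) is an integer.
H = Σ p·log₂(1/p) = 1/4·2 + 1/4·2 + 1/16·4 + 1/4·2 + 1/16·4 + 1/16·4 + 1/16·4 = 2.5 bits.

2.5 bits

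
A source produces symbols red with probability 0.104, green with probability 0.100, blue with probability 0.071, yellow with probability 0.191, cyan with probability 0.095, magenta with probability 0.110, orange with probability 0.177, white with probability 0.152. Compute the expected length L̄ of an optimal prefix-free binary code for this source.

Repeatedly combine the two least-probable nodes; the expected code length is the sum of the merged weights.
merge 71/1000 + 19/200 → 83/500
merge 1/10 + 13/125 → 51/250
merge 11/100 + 19/125 → 131/500
merge 83/500 + 177/1000 → 343/1000
merge 191/1000 + 51/250 → 79/200
merge 131/500 + 343/1000 → 121/200
merge 79/200 + 121/200 → 1
L = 83/500 + 51/250 + 131/500 + 343/1000 + 79/200 + 121/200 + 1 = 119/40 = 2.975 bits/symbol.

2.975 bits/symbol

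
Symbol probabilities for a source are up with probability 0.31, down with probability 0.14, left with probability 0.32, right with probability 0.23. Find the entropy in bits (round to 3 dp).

H = −Σ pᵢ log₂ pᵢ.
−0.31·log₂(0.31) = 0.5238
−0.14·log₂(0.14) = 0.3971
−0.32·log₂(0.32) = 0.5260
−0.23·log₂(0.23) = 0.4877
Sum ≈ 1.9346 → 1.935 bits.

1.935 bits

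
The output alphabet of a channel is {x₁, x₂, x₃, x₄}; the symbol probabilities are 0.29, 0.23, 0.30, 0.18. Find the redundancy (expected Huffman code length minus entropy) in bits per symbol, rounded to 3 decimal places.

Entropy H = −Σ p log₂ p ≈ 1.9720 bits.
Huffman merges: 9/50+23/100→41/100; 29/100+3/10→59/100; 41/100+59/100→1. L = 2 ≈ 2.0000.
L − H = 2.0000 − 1.9720 = 0.028 bits.

0.028 bits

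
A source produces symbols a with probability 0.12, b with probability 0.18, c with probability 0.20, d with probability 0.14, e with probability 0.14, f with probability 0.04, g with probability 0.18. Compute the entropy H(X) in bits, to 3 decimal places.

2.702 bits

H = −Σ pᵢ log₂ pᵢ.
−0.12·log₂(0.12) = 0.3671
−0.18·log₂(0.18) = 0.4453
−0.20·log₂(0.20) = 0.4644
−0.14·log₂(0.14) = 0.3971
−0.14·log₂(0.14) = 0.3971
−0.04·log₂(0.04) = 0.1858
−0.18·log₂(0.18) = 0.4453
Sum ≈ 2.7020 → 2.702 bits.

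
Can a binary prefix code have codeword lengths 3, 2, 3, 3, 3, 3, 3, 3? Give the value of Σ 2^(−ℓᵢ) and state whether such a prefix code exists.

With common denominator 2^3 = 8: Σ 2^(−ℓᵢ) = 1/8 + 2/8 + 1/8 + 1/8 + 1/8 + 1/8 + 1/8 + 1/8 = 9/8 = 1.125.
Kraft's inequality requires Σ ≤ 1; here Σ = 1.125 > 1, so no such prefix code exists.

1.125; no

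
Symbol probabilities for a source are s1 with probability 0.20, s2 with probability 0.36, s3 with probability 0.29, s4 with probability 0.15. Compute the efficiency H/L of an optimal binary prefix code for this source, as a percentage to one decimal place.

Entropy H = −Σ p log₂ p ≈ 1.9234 bits.
Huffman merges: 3/20+1/5→7/20; 29/100+7/20→16/25; 9/25+16/25→1. L = 199/100 ≈ 1.9900.
Efficiency = H/L = 1.9234/1.9900 = 96.7%.

96.7%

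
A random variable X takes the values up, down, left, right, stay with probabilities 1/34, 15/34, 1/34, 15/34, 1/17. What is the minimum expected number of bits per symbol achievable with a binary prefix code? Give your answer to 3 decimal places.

1.735 bits/symbol

Repeatedly combine the two least-probable nodes; the expected code length is the sum of the merged weights.
merge 1/34 + 1/34 → 1/17
merge 1/17 + 1/17 → 2/17
merge 2/17 + 15/34 → 19/34
merge 15/34 + 19/34 → 1
L = 1/17 + 2/17 + 19/34 + 1 = 59/34 ≈ 1.735 bits/symbol.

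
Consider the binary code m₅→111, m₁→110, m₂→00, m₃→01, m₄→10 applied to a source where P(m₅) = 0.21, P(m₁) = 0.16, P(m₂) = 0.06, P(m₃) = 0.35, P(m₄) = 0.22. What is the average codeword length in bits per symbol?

2.37 bits/symbol

L̄ = Σ pᵢ·ℓᵢ = 0.21·3 + 0.16·3 + 0.06·2 + 0.35·2 + 0.22·2 = 2.37 bits/symbol.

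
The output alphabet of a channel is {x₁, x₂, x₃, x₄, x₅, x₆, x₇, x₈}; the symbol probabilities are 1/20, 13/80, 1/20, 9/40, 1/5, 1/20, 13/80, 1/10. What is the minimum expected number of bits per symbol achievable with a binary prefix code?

2.825 bits/symbol

Repeatedly combine the two least-probable nodes; the expected code length is the sum of the merged weights.
merge 1/20 + 1/20 → 1/10
merge 1/20 + 1/10 → 3/20
merge 1/10 + 3/20 → 1/4
merge 13/80 + 13/80 → 13/40
merge 1/5 + 9/40 → 17/40
merge 1/4 + 13/40 → 23/40
merge 17/40 + 23/40 → 1
L = 1/10 + 3/20 + 1/4 + 13/40 + 17/40 + 23/40 + 1 = 113/40 = 2.825 bits/symbol.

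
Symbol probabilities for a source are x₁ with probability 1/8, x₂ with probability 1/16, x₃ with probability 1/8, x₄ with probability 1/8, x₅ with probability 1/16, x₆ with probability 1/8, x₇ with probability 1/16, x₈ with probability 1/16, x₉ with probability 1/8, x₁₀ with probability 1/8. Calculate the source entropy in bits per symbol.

Each probability is a power of 1/2, so log₂(1/p) is an integer.
H = Σ p·log₂(1/p) = 1/8·3 + 1/16·4 + 1/8·3 + 1/8·3 + 1/16·4 + 1/8·3 + 1/16·4 + 1/16·4 + 1/8·3 + 1/8·3 = 3.25 bits.

3.25 bits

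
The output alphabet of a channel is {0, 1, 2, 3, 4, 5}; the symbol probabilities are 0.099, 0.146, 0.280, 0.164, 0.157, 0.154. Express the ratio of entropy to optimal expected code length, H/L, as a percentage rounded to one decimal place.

98.3%

Entropy H = −Σ p log₂ p ≈ 2.5126 bits.
Huffman merges: 99/1000+73/500→49/200; 77/500+157/1000→311/1000; 41/250+49/200→409/1000; 7/25+311/1000→591/1000; 409/1000+591/1000→1. L = 639/250 ≈ 2.5560.
Efficiency = H/L = 2.5126/2.5560 = 98.3%.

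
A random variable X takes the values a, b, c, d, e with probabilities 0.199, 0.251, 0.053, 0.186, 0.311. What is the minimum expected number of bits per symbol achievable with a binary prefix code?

2.239 bits/symbol

Repeatedly combine the two least-probable nodes; the expected code length is the sum of the merged weights.
merge 53/1000 + 93/500 → 239/1000
merge 199/1000 + 239/1000 → 219/500
merge 251/1000 + 311/1000 → 281/500
merge 219/500 + 281/500 → 1
L = 239/1000 + 219/500 + 281/500 + 1 = 2239/1000 = 2.239 bits/symbol.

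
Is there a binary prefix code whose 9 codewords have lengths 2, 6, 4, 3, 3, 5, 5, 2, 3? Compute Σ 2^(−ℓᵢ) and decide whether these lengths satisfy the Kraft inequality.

1.015625; no

With common denominator 2^6 = 64: Σ 2^(−ℓᵢ) = 16/64 + 1/64 + 4/64 + 8/64 + 8/64 + 2/64 + 2/64 + 16/64 + 8/64 = 65/64 = 1.015625.
Kraft's inequality requires Σ ≤ 1; here Σ = 1.015625 > 1, so no such prefix code exists.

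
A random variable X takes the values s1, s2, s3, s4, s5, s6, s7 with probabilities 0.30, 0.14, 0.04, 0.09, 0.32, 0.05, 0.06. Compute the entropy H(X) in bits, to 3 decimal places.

2.402 bits

H = −Σ pᵢ log₂ pᵢ.
−0.30·log₂(0.30) = 0.5211
−0.14·log₂(0.14) = 0.3971
−0.04·log₂(0.04) = 0.1858
−0.09·log₂(0.09) = 0.3127
−0.32·log₂(0.32) = 0.5260
−0.05·log₂(0.05) = 0.2161
−0.06·log₂(0.06) = 0.2435
Sum ≈ 2.4023 → 2.402 bits.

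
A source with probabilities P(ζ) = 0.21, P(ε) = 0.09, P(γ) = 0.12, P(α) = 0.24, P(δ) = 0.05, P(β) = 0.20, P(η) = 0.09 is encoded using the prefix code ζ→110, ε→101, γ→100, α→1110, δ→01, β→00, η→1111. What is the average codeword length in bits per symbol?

L̄ = Σ pᵢ·ℓᵢ = 0.21·3 + 0.09·3 + 0.12·3 + 0.24·4 + 0.05·2 + 0.20·2 + 0.09·4 = 3.08 bits/symbol.

3.08 bits/symbol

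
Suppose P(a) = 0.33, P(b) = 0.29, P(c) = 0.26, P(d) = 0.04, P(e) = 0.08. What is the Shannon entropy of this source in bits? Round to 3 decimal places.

2.028 bits

H = −Σ pᵢ log₂ pᵢ.
−0.33·log₂(0.33) = 0.5278
−0.29·log₂(0.29) = 0.5179
−0.26·log₂(0.26) = 0.5053
−0.04·log₂(0.04) = 0.1858
−0.08·log₂(0.08) = 0.2915
Sum ≈ 2.0283 → 2.028 bits.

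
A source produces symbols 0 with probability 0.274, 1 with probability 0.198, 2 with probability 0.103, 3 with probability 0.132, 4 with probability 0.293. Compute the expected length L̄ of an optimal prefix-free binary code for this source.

2.235 bits/symbol

Repeatedly combine the two least-probable nodes; the expected code length is the sum of the merged weights.
merge 103/1000 + 33/250 → 47/200
merge 99/500 + 47/200 → 433/1000
merge 137/500 + 293/1000 → 567/1000
merge 433/1000 + 567/1000 → 1
L = 47/200 + 433/1000 + 567/1000 + 1 = 447/200 = 2.235 bits/symbol.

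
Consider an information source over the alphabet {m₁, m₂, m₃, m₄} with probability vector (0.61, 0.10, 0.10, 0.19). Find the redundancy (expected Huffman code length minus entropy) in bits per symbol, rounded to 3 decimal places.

0.035 bits

Entropy H = −Σ p log₂ p ≈ 1.5546 bits.
Huffman merges: 1/10+1/10→1/5; 19/100+1/5→39/100; 39/100+61/100→1. L = 159/100 ≈ 1.5900.
L − H = 1.5900 − 1.5546 = 0.035 bits.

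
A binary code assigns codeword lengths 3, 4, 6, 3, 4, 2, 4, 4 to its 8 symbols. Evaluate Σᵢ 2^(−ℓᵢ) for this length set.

0.765625

With common denominator 2^6 = 64: Σ 2^(−ℓᵢ) = 8/64 + 4/64 + 1/64 + 8/64 + 4/64 + 16/64 + 4/64 + 4/64 = 49/64 = 0.765625.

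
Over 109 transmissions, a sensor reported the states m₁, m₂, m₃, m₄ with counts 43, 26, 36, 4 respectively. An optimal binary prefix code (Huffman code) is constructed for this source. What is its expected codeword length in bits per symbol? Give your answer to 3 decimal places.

1.881 bits/symbol

Probabilities are the counts divided by 109.
Repeatedly combine the two least-probable nodes; the expected code length is the sum of the merged weights.
merge 4/109 + 26/109 → 30/109
merge 30/109 + 36/109 → 66/109
merge 43/109 + 66/109 → 1
L = 30/109 + 66/109 + 1 = 205/109 ≈ 1.881 bits/symbol.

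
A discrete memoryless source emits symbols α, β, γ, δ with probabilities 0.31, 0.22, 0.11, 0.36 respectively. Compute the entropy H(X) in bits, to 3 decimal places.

H = −Σ pᵢ log₂ pᵢ.
−0.31·log₂(0.31) = 0.5238
−0.22·log₂(0.22) = 0.4806
−0.11·log₂(0.11) = 0.3503
−0.36·log₂(0.36) = 0.5306
Sum ≈ 1.8853 → 1.885 bits.

1.885 bits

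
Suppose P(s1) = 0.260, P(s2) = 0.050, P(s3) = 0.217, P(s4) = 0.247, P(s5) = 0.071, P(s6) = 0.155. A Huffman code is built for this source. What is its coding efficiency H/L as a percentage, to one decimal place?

99.5%

Entropy H = −Σ p log₂ p ≈ 2.3858 bits.
Huffman merges: 1/20+71/1000→121/1000; 121/1000+31/200→69/250; 217/1000+247/1000→58/125; 13/50+69/250→67/125; 58/125+67/125→1. L = 2397/1000 ≈ 2.3970.
Efficiency = H/L = 2.3858/2.3970 = 99.5%.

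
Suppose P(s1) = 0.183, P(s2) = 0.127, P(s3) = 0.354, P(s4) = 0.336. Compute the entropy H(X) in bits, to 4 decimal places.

1.8855 bits

H = −Σ pᵢ log₂ pᵢ.
−0.183·log₂(0.183) = 0.4484
−0.127·log₂(0.127) = 0.3781
−0.354·log₂(0.354) = 0.5304
−0.336·log₂(0.336) = 0.5287
Sum ≈ 1.8855 → 1.8855 bits.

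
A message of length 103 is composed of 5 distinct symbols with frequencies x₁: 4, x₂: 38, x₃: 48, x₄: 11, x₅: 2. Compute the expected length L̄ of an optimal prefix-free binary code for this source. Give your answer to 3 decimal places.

Probabilities are the counts divided by 103.
Repeatedly combine the two least-probable nodes; the expected code length is the sum of the merged weights.
merge 2/103 + 4/103 → 6/103
merge 6/103 + 11/103 → 17/103
merge 17/103 + 38/103 → 55/103
merge 48/103 + 55/103 → 1
L = 6/103 + 17/103 + 55/103 + 1 = 181/103 ≈ 1.757 bits/symbol.

1.757 bits/symbol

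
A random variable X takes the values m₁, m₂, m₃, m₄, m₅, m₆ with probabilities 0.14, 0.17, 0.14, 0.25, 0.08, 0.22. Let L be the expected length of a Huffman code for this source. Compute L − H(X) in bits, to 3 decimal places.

0.029 bits

Entropy H = −Σ p log₂ p ≈ 2.5009 bits.
Huffman merges: 2/25+7/50→11/50; 7/50+17/100→31/100; 11/50+11/50→11/25; 1/4+31/100→14/25; 11/25+14/25→1. L = 253/100 ≈ 2.5300.
L − H = 2.5300 − 2.5009 = 0.029 bits.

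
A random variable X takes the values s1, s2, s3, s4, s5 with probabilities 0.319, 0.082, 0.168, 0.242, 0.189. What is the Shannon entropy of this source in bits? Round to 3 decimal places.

2.204 bits

H = −Σ pᵢ log₂ pᵢ.
−0.319·log₂(0.319) = 0.5258
−0.082·log₂(0.082) = 0.2959
−0.168·log₂(0.168) = 0.4323
−0.242·log₂(0.242) = 0.4954
−0.189·log₂(0.189) = 0.4543
Sum ≈ 2.2037 → 2.204 bits.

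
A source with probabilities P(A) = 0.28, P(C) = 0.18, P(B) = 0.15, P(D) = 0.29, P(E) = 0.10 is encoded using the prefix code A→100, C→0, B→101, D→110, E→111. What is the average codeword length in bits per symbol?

L̄ = Σ pᵢ·ℓᵢ = 0.28·3 + 0.18·1 + 0.15·3 + 0.29·3 + 0.10·3 = 2.64 bits/symbol.

2.64 bits/symbol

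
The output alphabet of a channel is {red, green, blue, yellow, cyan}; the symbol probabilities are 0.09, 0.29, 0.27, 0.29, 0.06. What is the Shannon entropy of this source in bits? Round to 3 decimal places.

2.102 bits

H = −Σ pᵢ log₂ pᵢ.
−0.09·log₂(0.09) = 0.3127
−0.29·log₂(0.29) = 0.5179
−0.27·log₂(0.27) = 0.5100
−0.29·log₂(0.29) = 0.5179
−0.06·log₂(0.06) = 0.2435
Sum ≈ 2.1020 → 2.102 bits.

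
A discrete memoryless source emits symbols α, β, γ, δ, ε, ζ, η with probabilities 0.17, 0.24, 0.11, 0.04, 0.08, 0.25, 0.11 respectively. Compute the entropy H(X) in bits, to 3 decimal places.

H = −Σ pᵢ log₂ pᵢ.
−0.17·log₂(0.17) = 0.4346
−0.24·log₂(0.24) = 0.4941
−0.11·log₂(0.11) = 0.3503
−0.04·log₂(0.04) = 0.1858
−0.08·log₂(0.08) = 0.2915
−0.25·log₂(0.25) = 0.5000
−0.11·log₂(0.11) = 0.3503
Sum ≈ 2.6066 → 2.607 bits.

2.607 bits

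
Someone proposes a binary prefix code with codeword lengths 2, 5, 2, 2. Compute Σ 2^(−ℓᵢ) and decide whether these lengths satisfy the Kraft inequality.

With common denominator 2^5 = 32: Σ 2^(−ℓᵢ) = 8/32 + 1/32 + 8/32 + 8/32 = 25/32 = 0.78125.
Kraft's inequality requires Σ ≤ 1; here Σ = 0.78125 ≤ 1, so such a prefix code exists.

0.78125; yes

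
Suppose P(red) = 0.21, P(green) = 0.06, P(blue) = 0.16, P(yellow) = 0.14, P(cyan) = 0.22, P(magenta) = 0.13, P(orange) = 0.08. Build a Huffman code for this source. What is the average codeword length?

Repeatedly combine the two least-probable nodes; the expected code length is the sum of the merged weights.
merge 3/50 + 2/25 → 7/50
merge 13/100 + 7/50 → 27/100
merge 7/50 + 4/25 → 3/10
merge 21/100 + 11/50 → 43/100
merge 27/100 + 3/10 → 57/100
merge 43/100 + 57/100 → 1
L = 7/50 + 27/100 + 3/10 + 43/100 + 57/100 + 1 = 271/100 = 2.71 bits/symbol.

2.71 bits/symbol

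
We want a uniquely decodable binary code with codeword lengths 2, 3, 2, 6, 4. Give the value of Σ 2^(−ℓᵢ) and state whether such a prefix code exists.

With common denominator 2^6 = 64: Σ 2^(−ℓᵢ) = 16/64 + 8/64 + 16/64 + 1/64 + 4/64 = 45/64 = 0.703125.
Kraft's inequality requires Σ ≤ 1; here Σ = 0.703125 ≤ 1, so such a prefix code exists.

0.703125; yes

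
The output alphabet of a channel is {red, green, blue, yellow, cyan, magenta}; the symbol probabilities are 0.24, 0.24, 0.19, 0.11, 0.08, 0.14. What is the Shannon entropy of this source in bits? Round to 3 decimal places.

2.482 bits

H = −Σ pᵢ log₂ pᵢ.
−0.24·log₂(0.24) = 0.4941
−0.24·log₂(0.24) = 0.4941
−0.19·log₂(0.19) = 0.4552
−0.11·log₂(0.11) = 0.3503
−0.08·log₂(0.08) = 0.2915
−0.14·log₂(0.14) = 0.3971
Sum ≈ 2.4824 → 2.482 bits.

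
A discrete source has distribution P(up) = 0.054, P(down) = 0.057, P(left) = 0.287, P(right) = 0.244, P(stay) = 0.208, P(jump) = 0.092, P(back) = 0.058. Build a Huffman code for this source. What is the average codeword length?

Repeatedly combine the two least-probable nodes; the expected code length is the sum of the merged weights.
merge 27/500 + 57/1000 → 111/1000
merge 29/500 + 23/250 → 3/20
merge 111/1000 + 3/20 → 261/1000
merge 26/125 + 61/250 → 113/250
merge 261/1000 + 287/1000 → 137/250
merge 113/250 + 137/250 → 1
L = 111/1000 + 3/20 + 261/1000 + 113/250 + 137/250 + 1 = 1261/500 = 2.522 bits/symbol.

2.522 bits/symbol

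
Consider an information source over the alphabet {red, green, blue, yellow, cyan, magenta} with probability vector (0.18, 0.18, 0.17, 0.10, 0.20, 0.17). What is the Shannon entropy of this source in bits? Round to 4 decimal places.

H = −Σ pᵢ log₂ pᵢ.
−0.18·log₂(0.18) = 0.4453
−0.18·log₂(0.18) = 0.4453
−0.17·log₂(0.17) = 0.4346
−0.10·log₂(0.10) = 0.3322
−0.20·log₂(0.20) = 0.4644
−0.17·log₂(0.17) = 0.4346
Sum ≈ 2.5564 → 2.5564 bits.

2.5564 bits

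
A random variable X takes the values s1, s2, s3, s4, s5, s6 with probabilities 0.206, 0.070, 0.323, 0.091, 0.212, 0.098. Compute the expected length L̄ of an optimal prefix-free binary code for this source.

2.42 bits/symbol

Repeatedly combine the two least-probable nodes; the expected code length is the sum of the merged weights.
merge 7/100 + 91/1000 → 161/1000
merge 49/500 + 161/1000 → 259/1000
merge 103/500 + 53/250 → 209/500
merge 259/1000 + 323/1000 → 291/500
merge 209/500 + 291/500 → 1
L = 161/1000 + 259/1000 + 209/500 + 291/500 + 1 = 121/50 = 2.42 bits/symbol.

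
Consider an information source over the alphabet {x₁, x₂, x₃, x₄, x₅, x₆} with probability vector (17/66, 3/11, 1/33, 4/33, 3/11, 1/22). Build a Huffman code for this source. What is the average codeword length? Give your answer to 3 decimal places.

Repeatedly combine the two least-probable nodes; the expected code length is the sum of the merged weights.
merge 1/33 + 1/22 → 5/66
merge 5/66 + 4/33 → 13/66
merge 13/66 + 17/66 → 5/11
merge 3/11 + 3/11 → 6/11
merge 5/11 + 6/11 → 1
L = 5/66 + 13/66 + 5/11 + 6/11 + 1 = 25/11 ≈ 2.273 bits/symbol.

2.273 bits/symbol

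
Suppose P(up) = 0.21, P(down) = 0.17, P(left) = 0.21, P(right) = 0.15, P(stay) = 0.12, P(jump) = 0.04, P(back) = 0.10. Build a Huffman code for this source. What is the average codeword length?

Repeatedly combine the two least-probable nodes; the expected code length is the sum of the merged weights.
merge 1/25 + 1/10 → 7/50
merge 3/25 + 7/50 → 13/50
merge 3/20 + 17/100 → 8/25
merge 21/100 + 21/100 → 21/50
merge 13/50 + 8/25 → 29/50
merge 21/50 + 29/50 → 1
L = 7/50 + 13/50 + 8/25 + 21/50 + 29/50 + 1 = 68/25 = 2.72 bits/symbol.

2.72 bits/symbol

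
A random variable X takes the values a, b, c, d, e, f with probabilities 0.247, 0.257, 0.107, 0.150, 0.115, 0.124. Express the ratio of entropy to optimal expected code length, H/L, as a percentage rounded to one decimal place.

Entropy H = −Σ p log₂ p ≈ 2.4899 bits.
Huffman merges: 107/1000+23/200→111/500; 31/250+3/20→137/500; 111/500+247/1000→469/1000; 257/1000+137/500→531/1000; 469/1000+531/1000→1. L = 312/125 ≈ 2.4960.
Efficiency = H/L = 2.4899/2.4960 = 99.8%.

99.8%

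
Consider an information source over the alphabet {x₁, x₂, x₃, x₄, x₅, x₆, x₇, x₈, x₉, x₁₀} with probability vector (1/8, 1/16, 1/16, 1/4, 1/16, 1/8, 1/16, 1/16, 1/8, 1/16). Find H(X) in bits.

3.125 bits

Each probability is a power of 1/2, so log₂(1/p) is an integer.
H = Σ p·log₂(1/p) = 1/8·3 + 1/16·4 + 1/16·4 + 1/4·2 + 1/16·4 + 1/8·3 + 1/16·4 + 1/16·4 + 1/8·3 + 1/16·4 = 3.125 bits.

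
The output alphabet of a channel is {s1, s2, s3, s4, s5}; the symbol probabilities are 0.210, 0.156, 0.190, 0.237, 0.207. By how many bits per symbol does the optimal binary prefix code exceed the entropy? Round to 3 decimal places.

0.037 bits

Entropy H = −Σ p log₂ p ≈ 2.3088 bits.
Huffman merges: 39/250+19/100→173/500; 207/1000+21/100→417/1000; 237/1000+173/500→583/1000; 417/1000+583/1000→1. L = 1173/500 ≈ 2.3460.
L − H = 2.3460 − 2.3088 = 0.037 bits.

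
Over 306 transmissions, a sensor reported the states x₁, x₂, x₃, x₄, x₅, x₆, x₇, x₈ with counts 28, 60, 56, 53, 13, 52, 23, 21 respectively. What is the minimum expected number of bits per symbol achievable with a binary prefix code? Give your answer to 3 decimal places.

2.899 bits/symbol

Probabilities are the counts divided by 306.
Repeatedly combine the two least-probable nodes; the expected code length is the sum of the merged weights.
merge 13/306 + 7/102 → 1/9
merge 23/306 + 14/153 → 1/6
merge 1/9 + 1/6 → 5/18
merge 26/153 + 53/306 → 35/102
merge 28/153 + 10/51 → 58/153
merge 5/18 + 35/102 → 95/153
merge 58/153 + 95/153 → 1
L = 1/9 + 1/6 + 5/18 + 35/102 + 58/153 + 95/153 + 1 = 887/306 ≈ 2.899 bits/symbol.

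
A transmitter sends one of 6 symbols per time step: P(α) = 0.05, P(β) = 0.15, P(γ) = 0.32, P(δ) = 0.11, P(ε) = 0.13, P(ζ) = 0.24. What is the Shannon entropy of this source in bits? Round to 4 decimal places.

2.3797 bits

H = −Σ pᵢ log₂ pᵢ.
−0.05·log₂(0.05) = 0.2161
−0.15·log₂(0.15) = 0.4105
−0.32·log₂(0.32) = 0.5260
−0.11·log₂(0.11) = 0.3503
−0.13·log₂(0.13) = 0.3826
−0.24·log₂(0.24) = 0.4941
Sum ≈ 2.3797 → 2.3797 bits.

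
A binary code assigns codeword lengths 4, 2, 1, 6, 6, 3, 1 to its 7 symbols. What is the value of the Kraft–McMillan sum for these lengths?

With common denominator 2^6 = 64: Σ 2^(−ℓᵢ) = 4/64 + 16/64 + 32/64 + 1/64 + 1/64 + 8/64 + 32/64 = 94/64 = 1.46875.

1.46875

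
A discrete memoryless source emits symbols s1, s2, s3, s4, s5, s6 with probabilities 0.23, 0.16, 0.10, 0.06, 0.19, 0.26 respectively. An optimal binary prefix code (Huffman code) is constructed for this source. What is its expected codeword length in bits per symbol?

2.48 bits/symbol

Repeatedly combine the two least-probable nodes; the expected code length is the sum of the merged weights.
merge 3/50 + 1/10 → 4/25
merge 4/25 + 4/25 → 8/25
merge 19/100 + 23/100 → 21/50
merge 13/50 + 8/25 → 29/50
merge 21/50 + 29/50 → 1
L = 4/25 + 8/25 + 21/50 + 29/50 + 1 = 62/25 = 2.48 bits/symbol.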